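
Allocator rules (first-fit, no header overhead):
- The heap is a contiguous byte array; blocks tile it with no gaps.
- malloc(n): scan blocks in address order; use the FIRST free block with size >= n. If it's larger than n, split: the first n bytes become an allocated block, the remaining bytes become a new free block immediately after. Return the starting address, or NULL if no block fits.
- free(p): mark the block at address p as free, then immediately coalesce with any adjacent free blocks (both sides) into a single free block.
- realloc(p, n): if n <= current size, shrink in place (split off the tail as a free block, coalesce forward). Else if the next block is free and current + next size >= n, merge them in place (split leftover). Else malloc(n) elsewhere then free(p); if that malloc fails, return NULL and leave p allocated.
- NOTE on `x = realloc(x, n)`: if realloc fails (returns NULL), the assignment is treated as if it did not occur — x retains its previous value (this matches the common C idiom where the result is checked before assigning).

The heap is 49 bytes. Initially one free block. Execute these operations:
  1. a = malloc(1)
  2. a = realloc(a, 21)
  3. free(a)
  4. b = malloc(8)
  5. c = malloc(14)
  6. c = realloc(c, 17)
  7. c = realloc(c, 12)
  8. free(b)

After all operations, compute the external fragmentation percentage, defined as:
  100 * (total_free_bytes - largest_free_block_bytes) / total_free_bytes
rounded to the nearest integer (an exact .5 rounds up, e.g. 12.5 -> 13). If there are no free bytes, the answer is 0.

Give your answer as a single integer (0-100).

Answer: 22

Derivation:
Op 1: a = malloc(1) -> a = 0; heap: [0-0 ALLOC][1-48 FREE]
Op 2: a = realloc(a, 21) -> a = 0; heap: [0-20 ALLOC][21-48 FREE]
Op 3: free(a) -> (freed a); heap: [0-48 FREE]
Op 4: b = malloc(8) -> b = 0; heap: [0-7 ALLOC][8-48 FREE]
Op 5: c = malloc(14) -> c = 8; heap: [0-7 ALLOC][8-21 ALLOC][22-48 FREE]
Op 6: c = realloc(c, 17) -> c = 8; heap: [0-7 ALLOC][8-24 ALLOC][25-48 FREE]
Op 7: c = realloc(c, 12) -> c = 8; heap: [0-7 ALLOC][8-19 ALLOC][20-48 FREE]
Op 8: free(b) -> (freed b); heap: [0-7 FREE][8-19 ALLOC][20-48 FREE]
Free blocks: [8 29] total_free=37 largest=29 -> 100*(37-29)/37 = 800/37 ≈ 21.622 -> rounds to 22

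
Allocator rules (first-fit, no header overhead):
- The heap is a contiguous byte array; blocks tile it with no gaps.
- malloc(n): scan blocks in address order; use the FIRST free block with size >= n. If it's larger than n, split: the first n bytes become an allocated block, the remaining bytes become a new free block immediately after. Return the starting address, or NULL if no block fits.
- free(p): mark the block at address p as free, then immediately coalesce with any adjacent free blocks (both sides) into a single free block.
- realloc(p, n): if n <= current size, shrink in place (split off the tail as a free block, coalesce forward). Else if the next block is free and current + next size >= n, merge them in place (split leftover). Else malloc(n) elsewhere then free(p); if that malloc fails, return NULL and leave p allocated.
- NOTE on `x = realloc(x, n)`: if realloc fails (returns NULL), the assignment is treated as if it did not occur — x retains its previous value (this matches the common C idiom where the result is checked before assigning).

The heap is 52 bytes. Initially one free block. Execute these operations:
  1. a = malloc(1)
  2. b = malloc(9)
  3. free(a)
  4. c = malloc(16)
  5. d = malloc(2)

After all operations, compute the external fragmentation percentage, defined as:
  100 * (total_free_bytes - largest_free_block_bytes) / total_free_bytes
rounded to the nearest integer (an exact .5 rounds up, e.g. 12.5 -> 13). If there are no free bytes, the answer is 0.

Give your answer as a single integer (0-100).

Answer: 4

Derivation:
Op 1: a = malloc(1) -> a = 0; heap: [0-0 ALLOC][1-51 FREE]
Op 2: b = malloc(9) -> b = 1; heap: [0-0 ALLOC][1-9 ALLOC][10-51 FREE]
Op 3: free(a) -> (freed a); heap: [0-0 FREE][1-9 ALLOC][10-51 FREE]
Op 4: c = malloc(16) -> c = 10; heap: [0-0 FREE][1-9 ALLOC][10-25 ALLOC][26-51 FREE]
Op 5: d = malloc(2) -> d = 26; heap: [0-0 FREE][1-9 ALLOC][10-25 ALLOC][26-27 ALLOC][28-51 FREE]
Free blocks: [1 24] total_free=25 largest=24 -> 100*(25-24)/25 = 100/25 = 4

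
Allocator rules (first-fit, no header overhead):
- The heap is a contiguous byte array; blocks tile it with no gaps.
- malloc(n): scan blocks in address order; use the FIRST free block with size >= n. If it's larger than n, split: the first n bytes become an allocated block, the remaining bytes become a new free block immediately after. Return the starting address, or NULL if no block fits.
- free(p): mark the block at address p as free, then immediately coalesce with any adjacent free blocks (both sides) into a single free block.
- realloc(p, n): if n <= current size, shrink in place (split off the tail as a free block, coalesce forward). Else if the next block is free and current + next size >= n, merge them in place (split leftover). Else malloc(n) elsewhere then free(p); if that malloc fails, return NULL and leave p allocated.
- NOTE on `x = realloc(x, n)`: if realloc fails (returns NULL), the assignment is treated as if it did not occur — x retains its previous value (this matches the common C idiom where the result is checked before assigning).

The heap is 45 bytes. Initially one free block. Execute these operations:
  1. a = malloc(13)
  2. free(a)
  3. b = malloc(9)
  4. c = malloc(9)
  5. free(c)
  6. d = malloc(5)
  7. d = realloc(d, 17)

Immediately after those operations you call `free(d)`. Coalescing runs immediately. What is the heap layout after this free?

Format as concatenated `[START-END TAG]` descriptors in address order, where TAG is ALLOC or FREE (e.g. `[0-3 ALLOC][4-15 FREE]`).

Answer: [0-8 ALLOC][9-44 FREE]

Derivation:
Op 1: a = malloc(13) -> a = 0; heap: [0-12 ALLOC][13-44 FREE]
Op 2: free(a) -> (freed a); heap: [0-44 FREE]
Op 3: b = malloc(9) -> b = 0; heap: [0-8 ALLOC][9-44 FREE]
Op 4: c = malloc(9) -> c = 9; heap: [0-8 ALLOC][9-17 ALLOC][18-44 FREE]
Op 5: free(c) -> (freed c); heap: [0-8 ALLOC][9-44 FREE]
Op 6: d = malloc(5) -> d = 9; heap: [0-8 ALLOC][9-13 ALLOC][14-44 FREE]
Op 7: d = realloc(d, 17) -> d = 9; heap: [0-8 ALLOC][9-25 ALLOC][26-44 FREE]
free(d): d = 9 -> block [9-25 ALLOC]; mark free, coalesce with adjacent free neighbors -> [0-8 ALLOC][9-44 FREE]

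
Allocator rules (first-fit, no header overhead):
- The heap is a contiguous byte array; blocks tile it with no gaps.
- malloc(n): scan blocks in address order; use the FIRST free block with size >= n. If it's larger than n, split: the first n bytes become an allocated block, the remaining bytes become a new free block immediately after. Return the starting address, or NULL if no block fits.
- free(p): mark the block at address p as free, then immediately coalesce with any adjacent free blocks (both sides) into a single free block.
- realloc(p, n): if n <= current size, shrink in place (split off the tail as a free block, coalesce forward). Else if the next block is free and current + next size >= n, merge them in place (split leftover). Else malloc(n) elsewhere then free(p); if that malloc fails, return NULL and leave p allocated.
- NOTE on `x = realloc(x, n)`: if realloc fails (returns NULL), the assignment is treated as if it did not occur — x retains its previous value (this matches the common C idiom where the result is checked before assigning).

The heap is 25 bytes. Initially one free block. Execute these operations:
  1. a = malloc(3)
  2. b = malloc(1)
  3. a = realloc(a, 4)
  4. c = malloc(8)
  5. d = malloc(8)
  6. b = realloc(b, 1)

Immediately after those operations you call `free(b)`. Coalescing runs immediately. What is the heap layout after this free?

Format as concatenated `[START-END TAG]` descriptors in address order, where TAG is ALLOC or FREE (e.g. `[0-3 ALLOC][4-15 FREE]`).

Op 1: a = malloc(3) -> a = 0; heap: [0-2 ALLOC][3-24 FREE]
Op 2: b = malloc(1) -> b = 3; heap: [0-2 ALLOC][3-3 ALLOC][4-24 FREE]
Op 3: a = realloc(a, 4) -> a = 4; heap: [0-2 FREE][3-3 ALLOC][4-7 ALLOC][8-24 FREE]
Op 4: c = malloc(8) -> c = 8; heap: [0-2 FREE][3-3 ALLOC][4-7 ALLOC][8-15 ALLOC][16-24 FREE]
Op 5: d = malloc(8) -> d = 16; heap: [0-2 FREE][3-3 ALLOC][4-7 ALLOC][8-15 ALLOC][16-23 ALLOC][24-24 FREE]
Op 6: b = realloc(b, 1) -> b = 3; heap: [0-2 FREE][3-3 ALLOC][4-7 ALLOC][8-15 ALLOC][16-23 ALLOC][24-24 FREE]
free(b): b = 3 -> block [3-3 ALLOC]; mark free, coalesce with adjacent free neighbors -> [0-3 FREE][4-7 ALLOC][8-15 ALLOC][16-23 ALLOC][24-24 FREE]

Answer: [0-3 FREE][4-7 ALLOC][8-15 ALLOC][16-23 ALLOC][24-24 FREE]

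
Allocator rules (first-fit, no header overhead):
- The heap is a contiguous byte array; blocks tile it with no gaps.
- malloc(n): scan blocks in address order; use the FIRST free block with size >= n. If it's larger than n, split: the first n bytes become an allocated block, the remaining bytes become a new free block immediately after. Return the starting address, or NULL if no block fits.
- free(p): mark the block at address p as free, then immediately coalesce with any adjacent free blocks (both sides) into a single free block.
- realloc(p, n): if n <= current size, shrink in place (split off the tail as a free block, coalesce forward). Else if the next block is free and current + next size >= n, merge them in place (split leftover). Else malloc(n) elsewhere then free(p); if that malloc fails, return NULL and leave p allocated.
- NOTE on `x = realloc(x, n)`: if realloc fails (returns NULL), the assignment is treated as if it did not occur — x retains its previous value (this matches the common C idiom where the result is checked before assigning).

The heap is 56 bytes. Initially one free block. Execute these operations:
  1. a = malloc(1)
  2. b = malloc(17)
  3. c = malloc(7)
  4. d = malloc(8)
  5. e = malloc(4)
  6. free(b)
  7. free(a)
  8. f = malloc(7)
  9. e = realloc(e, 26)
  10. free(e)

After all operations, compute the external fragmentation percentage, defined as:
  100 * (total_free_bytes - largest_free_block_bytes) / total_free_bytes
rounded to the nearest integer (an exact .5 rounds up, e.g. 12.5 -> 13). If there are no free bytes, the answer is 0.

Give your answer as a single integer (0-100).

Answer: 32

Derivation:
Op 1: a = malloc(1) -> a = 0; heap: [0-0 ALLOC][1-55 FREE]
Op 2: b = malloc(17) -> b = 1; heap: [0-0 ALLOC][1-17 ALLOC][18-55 FREE]
Op 3: c = malloc(7) -> c = 18; heap: [0-0 ALLOC][1-17 ALLOC][18-24 ALLOC][25-55 FREE]
Op 4: d = malloc(8) -> d = 25; heap: [0-0 ALLOC][1-17 ALLOC][18-24 ALLOC][25-32 ALLOC][33-55 FREE]
Op 5: e = malloc(4) -> e = 33; heap: [0-0 ALLOC][1-17 ALLOC][18-24 ALLOC][25-32 ALLOC][33-36 ALLOC][37-55 FREE]
Op 6: free(b) -> (freed b); heap: [0-0 ALLOC][1-17 FREE][18-24 ALLOC][25-32 ALLOC][33-36 ALLOC][37-55 FREE]
Op 7: free(a) -> (freed a); heap: [0-17 FREE][18-24 ALLOC][25-32 ALLOC][33-36 ALLOC][37-55 FREE]
Op 8: f = malloc(7) -> f = 0; heap: [0-6 ALLOC][7-17 FREE][18-24 ALLOC][25-32 ALLOC][33-36 ALLOC][37-55 FREE]
Op 9: e = realloc(e, 26) -> NULL (e unchanged); heap: [0-6 ALLOC][7-17 FREE][18-24 ALLOC][25-32 ALLOC][33-36 ALLOC][37-55 FREE]
Op 10: free(e) -> (freed e); heap: [0-6 ALLOC][7-17 FREE][18-24 ALLOC][25-32 ALLOC][33-55 FREE]
Free blocks: [11 23] total_free=34 largest=23 -> 100*(34-23)/34 = 1100/34 ≈ 32.353 -> rounds to 32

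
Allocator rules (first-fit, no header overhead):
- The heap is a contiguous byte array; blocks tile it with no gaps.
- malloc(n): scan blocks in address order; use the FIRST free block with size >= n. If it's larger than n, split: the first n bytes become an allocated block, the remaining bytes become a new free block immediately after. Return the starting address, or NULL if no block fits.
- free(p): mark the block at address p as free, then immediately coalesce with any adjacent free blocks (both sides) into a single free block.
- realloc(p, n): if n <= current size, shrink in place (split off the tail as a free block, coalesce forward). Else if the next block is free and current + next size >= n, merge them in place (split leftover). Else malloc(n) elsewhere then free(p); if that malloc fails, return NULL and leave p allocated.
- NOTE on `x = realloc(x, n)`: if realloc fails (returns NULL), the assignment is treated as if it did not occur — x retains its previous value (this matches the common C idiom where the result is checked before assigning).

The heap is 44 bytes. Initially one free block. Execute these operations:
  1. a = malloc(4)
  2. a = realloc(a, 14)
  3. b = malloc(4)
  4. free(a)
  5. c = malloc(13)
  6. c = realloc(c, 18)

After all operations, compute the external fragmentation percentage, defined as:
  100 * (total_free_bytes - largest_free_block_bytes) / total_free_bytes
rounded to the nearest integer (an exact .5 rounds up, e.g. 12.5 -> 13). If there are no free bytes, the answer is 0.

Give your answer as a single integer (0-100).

Answer: 36

Derivation:
Op 1: a = malloc(4) -> a = 0; heap: [0-3 ALLOC][4-43 FREE]
Op 2: a = realloc(a, 14) -> a = 0; heap: [0-13 ALLOC][14-43 FREE]
Op 3: b = malloc(4) -> b = 14; heap: [0-13 ALLOC][14-17 ALLOC][18-43 FREE]
Op 4: free(a) -> (freed a); heap: [0-13 FREE][14-17 ALLOC][18-43 FREE]
Op 5: c = malloc(13) -> c = 0; heap: [0-12 ALLOC][13-13 FREE][14-17 ALLOC][18-43 FREE]
Op 6: c = realloc(c, 18) -> c = 18; heap: [0-13 FREE][14-17 ALLOC][18-35 ALLOC][36-43 FREE]
Free blocks: [14 8] total_free=22 largest=14 -> 100*(22-14)/22 = 800/22 ≈ 36.364 -> rounds to 36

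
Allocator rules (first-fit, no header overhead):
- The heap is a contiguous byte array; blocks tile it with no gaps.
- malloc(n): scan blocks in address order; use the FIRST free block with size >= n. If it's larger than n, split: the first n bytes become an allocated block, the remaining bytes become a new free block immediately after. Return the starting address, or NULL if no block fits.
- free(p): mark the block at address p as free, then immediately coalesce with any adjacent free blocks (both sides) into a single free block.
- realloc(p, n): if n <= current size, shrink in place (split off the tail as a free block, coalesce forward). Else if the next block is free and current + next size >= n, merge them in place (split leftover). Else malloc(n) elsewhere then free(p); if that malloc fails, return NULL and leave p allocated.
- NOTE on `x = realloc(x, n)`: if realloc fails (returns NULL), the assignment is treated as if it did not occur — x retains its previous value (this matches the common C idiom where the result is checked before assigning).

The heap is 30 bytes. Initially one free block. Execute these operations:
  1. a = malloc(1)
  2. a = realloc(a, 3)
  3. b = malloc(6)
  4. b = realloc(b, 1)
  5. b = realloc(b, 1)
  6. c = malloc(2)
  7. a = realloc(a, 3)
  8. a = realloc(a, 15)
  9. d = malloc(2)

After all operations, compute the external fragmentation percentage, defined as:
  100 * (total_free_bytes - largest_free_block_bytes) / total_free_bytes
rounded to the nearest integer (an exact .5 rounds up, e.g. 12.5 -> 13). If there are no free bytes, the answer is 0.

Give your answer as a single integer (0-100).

Op 1: a = malloc(1) -> a = 0; heap: [0-0 ALLOC][1-29 FREE]
Op 2: a = realloc(a, 3) -> a = 0; heap: [0-2 ALLOC][3-29 FREE]
Op 3: b = malloc(6) -> b = 3; heap: [0-2 ALLOC][3-8 ALLOC][9-29 FREE]
Op 4: b = realloc(b, 1) -> b = 3; heap: [0-2 ALLOC][3-3 ALLOC][4-29 FREE]
Op 5: b = realloc(b, 1) -> b = 3; heap: [0-2 ALLOC][3-3 ALLOC][4-29 FREE]
Op 6: c = malloc(2) -> c = 4; heap: [0-2 ALLOC][3-3 ALLOC][4-5 ALLOC][6-29 FREE]
Op 7: a = realloc(a, 3) -> a = 0; heap: [0-2 ALLOC][3-3 ALLOC][4-5 ALLOC][6-29 FREE]
Op 8: a = realloc(a, 15) -> a = 6; heap: [0-2 FREE][3-3 ALLOC][4-5 ALLOC][6-20 ALLOC][21-29 FREE]
Op 9: d = malloc(2) -> d = 0; heap: [0-1 ALLOC][2-2 FREE][3-3 ALLOC][4-5 ALLOC][6-20 ALLOC][21-29 FREE]
Free blocks: [1 9] total_free=10 largest=9 -> 100*(10-9)/10 = 100/10 = 10

Answer: 10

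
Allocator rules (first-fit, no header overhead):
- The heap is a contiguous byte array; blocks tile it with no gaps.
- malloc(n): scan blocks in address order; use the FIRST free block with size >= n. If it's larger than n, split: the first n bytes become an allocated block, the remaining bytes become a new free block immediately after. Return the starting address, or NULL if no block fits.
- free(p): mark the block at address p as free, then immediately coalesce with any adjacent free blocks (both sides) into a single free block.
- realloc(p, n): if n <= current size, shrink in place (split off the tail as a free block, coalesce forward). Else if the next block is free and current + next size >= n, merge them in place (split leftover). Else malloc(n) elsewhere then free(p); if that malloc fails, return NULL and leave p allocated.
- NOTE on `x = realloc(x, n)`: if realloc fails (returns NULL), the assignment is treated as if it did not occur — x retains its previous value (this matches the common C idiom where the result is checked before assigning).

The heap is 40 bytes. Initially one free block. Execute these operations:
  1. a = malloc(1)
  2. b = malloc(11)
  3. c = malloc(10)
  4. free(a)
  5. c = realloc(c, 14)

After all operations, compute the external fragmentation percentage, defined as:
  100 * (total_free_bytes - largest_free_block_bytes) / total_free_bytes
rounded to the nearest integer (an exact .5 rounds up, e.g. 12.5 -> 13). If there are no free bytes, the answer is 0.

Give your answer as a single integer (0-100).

Op 1: a = malloc(1) -> a = 0; heap: [0-0 ALLOC][1-39 FREE]
Op 2: b = malloc(11) -> b = 1; heap: [0-0 ALLOC][1-11 ALLOC][12-39 FREE]
Op 3: c = malloc(10) -> c = 12; heap: [0-0 ALLOC][1-11 ALLOC][12-21 ALLOC][22-39 FREE]
Op 4: free(a) -> (freed a); heap: [0-0 FREE][1-11 ALLOC][12-21 ALLOC][22-39 FREE]
Op 5: c = realloc(c, 14) -> c = 12; heap: [0-0 FREE][1-11 ALLOC][12-25 ALLOC][26-39 FREE]
Free blocks: [1 14] total_free=15 largest=14 -> 100*(15-14)/15 = 100/15 ≈ 6.667 -> rounds to 7

Answer: 7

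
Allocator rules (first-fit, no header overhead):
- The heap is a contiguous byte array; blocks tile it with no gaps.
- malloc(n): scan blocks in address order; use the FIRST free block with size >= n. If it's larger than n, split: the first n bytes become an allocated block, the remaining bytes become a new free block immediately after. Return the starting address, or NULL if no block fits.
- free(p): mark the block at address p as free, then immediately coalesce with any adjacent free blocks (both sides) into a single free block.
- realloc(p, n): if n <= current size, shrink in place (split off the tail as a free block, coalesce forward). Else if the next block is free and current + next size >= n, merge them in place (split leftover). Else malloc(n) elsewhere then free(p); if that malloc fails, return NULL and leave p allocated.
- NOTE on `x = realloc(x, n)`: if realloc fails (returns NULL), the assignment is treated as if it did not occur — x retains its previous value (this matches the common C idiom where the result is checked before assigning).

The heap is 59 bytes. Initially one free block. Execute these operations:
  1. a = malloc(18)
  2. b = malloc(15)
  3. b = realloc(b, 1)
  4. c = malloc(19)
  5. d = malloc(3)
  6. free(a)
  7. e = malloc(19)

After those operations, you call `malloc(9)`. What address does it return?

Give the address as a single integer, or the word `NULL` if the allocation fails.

Op 1: a = malloc(18) -> a = 0; heap: [0-17 ALLOC][18-58 FREE]
Op 2: b = malloc(15) -> b = 18; heap: [0-17 ALLOC][18-32 ALLOC][33-58 FREE]
Op 3: b = realloc(b, 1) -> b = 18; heap: [0-17 ALLOC][18-18 ALLOC][19-58 FREE]
Op 4: c = malloc(19) -> c = 19; heap: [0-17 ALLOC][18-18 ALLOC][19-37 ALLOC][38-58 FREE]
Op 5: d = malloc(3) -> d = 38; heap: [0-17 ALLOC][18-18 ALLOC][19-37 ALLOC][38-40 ALLOC][41-58 FREE]
Op 6: free(a) -> (freed a); heap: [0-17 FREE][18-18 ALLOC][19-37 ALLOC][38-40 ALLOC][41-58 FREE]
Op 7: e = malloc(19) -> e = NULL; heap: [0-17 FREE][18-18 ALLOC][19-37 ALLOC][38-40 ALLOC][41-58 FREE]
malloc(9): first-fit scan over [0-17 FREE][18-18 ALLOC][19-37 ALLOC][38-40 ALLOC][41-58 FREE] -> 0

Answer: 0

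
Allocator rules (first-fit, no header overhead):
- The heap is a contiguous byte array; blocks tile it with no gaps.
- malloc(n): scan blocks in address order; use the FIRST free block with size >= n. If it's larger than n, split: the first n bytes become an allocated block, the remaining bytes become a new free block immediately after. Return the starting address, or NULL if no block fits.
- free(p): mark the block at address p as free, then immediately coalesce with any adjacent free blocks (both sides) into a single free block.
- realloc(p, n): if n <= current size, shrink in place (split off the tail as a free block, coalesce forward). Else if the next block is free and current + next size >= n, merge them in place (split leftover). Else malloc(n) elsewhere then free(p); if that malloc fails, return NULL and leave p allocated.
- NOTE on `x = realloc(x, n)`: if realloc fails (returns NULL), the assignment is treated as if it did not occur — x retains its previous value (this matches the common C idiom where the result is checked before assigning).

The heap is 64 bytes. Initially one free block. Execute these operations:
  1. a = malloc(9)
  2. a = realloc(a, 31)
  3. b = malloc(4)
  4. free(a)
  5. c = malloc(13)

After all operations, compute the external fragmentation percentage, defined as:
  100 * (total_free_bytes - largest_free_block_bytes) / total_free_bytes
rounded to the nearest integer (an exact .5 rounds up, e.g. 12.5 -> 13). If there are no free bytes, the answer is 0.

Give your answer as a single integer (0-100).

Answer: 38

Derivation:
Op 1: a = malloc(9) -> a = 0; heap: [0-8 ALLOC][9-63 FREE]
Op 2: a = realloc(a, 31) -> a = 0; heap: [0-30 ALLOC][31-63 FREE]
Op 3: b = malloc(4) -> b = 31; heap: [0-30 ALLOC][31-34 ALLOC][35-63 FREE]
Op 4: free(a) -> (freed a); heap: [0-30 FREE][31-34 ALLOC][35-63 FREE]
Op 5: c = malloc(13) -> c = 0; heap: [0-12 ALLOC][13-30 FREE][31-34 ALLOC][35-63 FREE]
Free blocks: [18 29] total_free=47 largest=29 -> 100*(47-29)/47 = 1800/47 ≈ 38.298 -> rounds to 38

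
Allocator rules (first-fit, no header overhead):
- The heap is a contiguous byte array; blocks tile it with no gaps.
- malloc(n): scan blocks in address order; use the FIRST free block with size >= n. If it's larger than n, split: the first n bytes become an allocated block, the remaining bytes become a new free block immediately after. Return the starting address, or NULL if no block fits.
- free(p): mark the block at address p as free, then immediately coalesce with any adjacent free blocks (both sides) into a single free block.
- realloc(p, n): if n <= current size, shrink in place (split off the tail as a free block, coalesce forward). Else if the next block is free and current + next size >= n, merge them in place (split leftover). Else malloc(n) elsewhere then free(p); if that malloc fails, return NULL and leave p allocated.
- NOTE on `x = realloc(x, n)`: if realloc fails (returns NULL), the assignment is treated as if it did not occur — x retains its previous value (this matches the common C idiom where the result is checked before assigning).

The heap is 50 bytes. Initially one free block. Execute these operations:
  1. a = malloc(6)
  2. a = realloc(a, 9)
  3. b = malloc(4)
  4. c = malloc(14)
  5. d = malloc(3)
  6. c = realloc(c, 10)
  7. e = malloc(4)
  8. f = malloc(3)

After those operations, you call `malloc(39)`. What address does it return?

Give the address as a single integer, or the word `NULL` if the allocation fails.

Answer: NULL

Derivation:
Op 1: a = malloc(6) -> a = 0; heap: [0-5 ALLOC][6-49 FREE]
Op 2: a = realloc(a, 9) -> a = 0; heap: [0-8 ALLOC][9-49 FREE]
Op 3: b = malloc(4) -> b = 9; heap: [0-8 ALLOC][9-12 ALLOC][13-49 FREE]
Op 4: c = malloc(14) -> c = 13; heap: [0-8 ALLOC][9-12 ALLOC][13-26 ALLOC][27-49 FREE]
Op 5: d = malloc(3) -> d = 27; heap: [0-8 ALLOC][9-12 ALLOC][13-26 ALLOC][27-29 ALLOC][30-49 FREE]
Op 6: c = realloc(c, 10) -> c = 13; heap: [0-8 ALLOC][9-12 ALLOC][13-22 ALLOC][23-26 FREE][27-29 ALLOC][30-49 FREE]
Op 7: e = malloc(4) -> e = 23; heap: [0-8 ALLOC][9-12 ALLOC][13-22 ALLOC][23-26 ALLOC][27-29 ALLOC][30-49 FREE]
Op 8: f = malloc(3) -> f = 30; heap: [0-8 ALLOC][9-12 ALLOC][13-22 ALLOC][23-26 ALLOC][27-29 ALLOC][30-32 ALLOC][33-49 FREE]
malloc(39): first-fit scan over [0-8 ALLOC][9-12 ALLOC][13-22 ALLOC][23-26 ALLOC][27-29 ALLOC][30-32 ALLOC][33-49 FREE] -> NULL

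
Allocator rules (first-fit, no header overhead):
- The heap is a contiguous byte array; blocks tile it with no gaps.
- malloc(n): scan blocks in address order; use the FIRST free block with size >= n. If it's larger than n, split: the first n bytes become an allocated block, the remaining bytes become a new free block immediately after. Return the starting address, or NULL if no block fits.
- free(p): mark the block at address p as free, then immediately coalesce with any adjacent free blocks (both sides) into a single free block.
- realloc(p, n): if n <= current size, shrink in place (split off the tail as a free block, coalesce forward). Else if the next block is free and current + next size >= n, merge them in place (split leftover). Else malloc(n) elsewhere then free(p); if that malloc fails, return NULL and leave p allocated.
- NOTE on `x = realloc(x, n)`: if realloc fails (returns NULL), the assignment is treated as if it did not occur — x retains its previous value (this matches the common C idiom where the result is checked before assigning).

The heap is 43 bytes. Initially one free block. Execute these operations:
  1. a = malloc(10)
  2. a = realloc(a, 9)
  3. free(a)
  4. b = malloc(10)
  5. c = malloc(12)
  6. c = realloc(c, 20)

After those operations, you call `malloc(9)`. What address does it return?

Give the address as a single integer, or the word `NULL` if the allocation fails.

Op 1: a = malloc(10) -> a = 0; heap: [0-9 ALLOC][10-42 FREE]
Op 2: a = realloc(a, 9) -> a = 0; heap: [0-8 ALLOC][9-42 FREE]
Op 3: free(a) -> (freed a); heap: [0-42 FREE]
Op 4: b = malloc(10) -> b = 0; heap: [0-9 ALLOC][10-42 FREE]
Op 5: c = malloc(12) -> c = 10; heap: [0-9 ALLOC][10-21 ALLOC][22-42 FREE]
Op 6: c = realloc(c, 20) -> c = 10; heap: [0-9 ALLOC][10-29 ALLOC][30-42 FREE]
malloc(9): first-fit scan over [0-9 ALLOC][10-29 ALLOC][30-42 FREE] -> 30

Answer: 30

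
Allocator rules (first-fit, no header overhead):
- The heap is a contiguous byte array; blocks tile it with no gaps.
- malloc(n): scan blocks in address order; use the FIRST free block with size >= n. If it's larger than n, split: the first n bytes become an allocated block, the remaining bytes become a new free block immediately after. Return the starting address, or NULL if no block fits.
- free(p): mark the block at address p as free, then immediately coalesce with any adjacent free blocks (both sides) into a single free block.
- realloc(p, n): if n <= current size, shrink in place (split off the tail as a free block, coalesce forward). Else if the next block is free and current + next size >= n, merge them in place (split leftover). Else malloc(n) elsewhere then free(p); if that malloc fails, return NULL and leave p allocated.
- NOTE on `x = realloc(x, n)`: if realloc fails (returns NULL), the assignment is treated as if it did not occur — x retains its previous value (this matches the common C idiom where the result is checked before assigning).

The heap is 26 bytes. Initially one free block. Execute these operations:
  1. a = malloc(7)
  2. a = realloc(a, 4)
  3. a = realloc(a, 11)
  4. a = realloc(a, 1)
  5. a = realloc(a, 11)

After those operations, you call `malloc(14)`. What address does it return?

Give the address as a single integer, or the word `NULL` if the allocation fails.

Answer: 11

Derivation:
Op 1: a = malloc(7) -> a = 0; heap: [0-6 ALLOC][7-25 FREE]
Op 2: a = realloc(a, 4) -> a = 0; heap: [0-3 ALLOC][4-25 FREE]
Op 3: a = realloc(a, 11) -> a = 0; heap: [0-10 ALLOC][11-25 FREE]
Op 4: a = realloc(a, 1) -> a = 0; heap: [0-0 ALLOC][1-25 FREE]
Op 5: a = realloc(a, 11) -> a = 0; heap: [0-10 ALLOC][11-25 FREE]
malloc(14): first-fit scan over [0-10 ALLOC][11-25 FREE] -> 11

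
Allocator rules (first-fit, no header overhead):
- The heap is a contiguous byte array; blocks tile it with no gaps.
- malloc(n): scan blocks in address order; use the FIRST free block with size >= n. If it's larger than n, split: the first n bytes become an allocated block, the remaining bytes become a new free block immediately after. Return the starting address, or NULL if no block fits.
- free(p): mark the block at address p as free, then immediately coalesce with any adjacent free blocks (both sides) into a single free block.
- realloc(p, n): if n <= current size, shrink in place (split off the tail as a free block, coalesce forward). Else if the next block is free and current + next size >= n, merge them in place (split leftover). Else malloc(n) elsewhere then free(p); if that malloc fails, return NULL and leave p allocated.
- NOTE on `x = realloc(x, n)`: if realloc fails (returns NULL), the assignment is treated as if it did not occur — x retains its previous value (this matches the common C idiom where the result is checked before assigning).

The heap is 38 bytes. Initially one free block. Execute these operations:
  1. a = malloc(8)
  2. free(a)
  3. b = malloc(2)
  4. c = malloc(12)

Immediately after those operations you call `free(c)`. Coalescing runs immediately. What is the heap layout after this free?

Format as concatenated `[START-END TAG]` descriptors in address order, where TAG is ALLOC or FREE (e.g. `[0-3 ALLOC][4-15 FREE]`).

Answer: [0-1 ALLOC][2-37 FREE]

Derivation:
Op 1: a = malloc(8) -> a = 0; heap: [0-7 ALLOC][8-37 FREE]
Op 2: free(a) -> (freed a); heap: [0-37 FREE]
Op 3: b = malloc(2) -> b = 0; heap: [0-1 ALLOC][2-37 FREE]
Op 4: c = malloc(12) -> c = 2; heap: [0-1 ALLOC][2-13 ALLOC][14-37 FREE]
free(c): c = 2 -> block [2-13 ALLOC]; mark free, coalesce with adjacent free neighbors -> [0-1 ALLOC][2-37 FREE]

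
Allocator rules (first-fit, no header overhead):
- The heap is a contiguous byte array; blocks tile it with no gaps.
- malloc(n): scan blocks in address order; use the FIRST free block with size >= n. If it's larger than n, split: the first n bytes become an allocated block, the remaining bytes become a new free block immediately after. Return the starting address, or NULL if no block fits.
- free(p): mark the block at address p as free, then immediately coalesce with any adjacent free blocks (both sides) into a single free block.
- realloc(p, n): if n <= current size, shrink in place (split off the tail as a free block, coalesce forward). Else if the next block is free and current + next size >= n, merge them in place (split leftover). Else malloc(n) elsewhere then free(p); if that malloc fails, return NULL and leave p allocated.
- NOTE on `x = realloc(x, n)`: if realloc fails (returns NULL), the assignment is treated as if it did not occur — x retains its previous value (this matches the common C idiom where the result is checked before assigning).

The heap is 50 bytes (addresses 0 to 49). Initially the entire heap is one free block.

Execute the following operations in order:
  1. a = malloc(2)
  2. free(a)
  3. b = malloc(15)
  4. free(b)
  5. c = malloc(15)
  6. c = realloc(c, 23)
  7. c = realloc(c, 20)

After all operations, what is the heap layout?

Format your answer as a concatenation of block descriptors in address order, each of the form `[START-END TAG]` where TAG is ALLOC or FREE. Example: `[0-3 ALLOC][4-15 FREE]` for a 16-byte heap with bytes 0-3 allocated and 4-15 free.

Op 1: a = malloc(2) -> a = 0; heap: [0-1 ALLOC][2-49 FREE]
Op 2: free(a) -> (freed a); heap: [0-49 FREE]
Op 3: b = malloc(15) -> b = 0; heap: [0-14 ALLOC][15-49 FREE]
Op 4: free(b) -> (freed b); heap: [0-49 FREE]
Op 5: c = malloc(15) -> c = 0; heap: [0-14 ALLOC][15-49 FREE]
Op 6: c = realloc(c, 23) -> c = 0; heap: [0-22 ALLOC][23-49 FREE]
Op 7: c = realloc(c, 20) -> c = 0; heap: [0-19 ALLOC][20-49 FREE]

Answer: [0-19 ALLOC][20-49 FREE]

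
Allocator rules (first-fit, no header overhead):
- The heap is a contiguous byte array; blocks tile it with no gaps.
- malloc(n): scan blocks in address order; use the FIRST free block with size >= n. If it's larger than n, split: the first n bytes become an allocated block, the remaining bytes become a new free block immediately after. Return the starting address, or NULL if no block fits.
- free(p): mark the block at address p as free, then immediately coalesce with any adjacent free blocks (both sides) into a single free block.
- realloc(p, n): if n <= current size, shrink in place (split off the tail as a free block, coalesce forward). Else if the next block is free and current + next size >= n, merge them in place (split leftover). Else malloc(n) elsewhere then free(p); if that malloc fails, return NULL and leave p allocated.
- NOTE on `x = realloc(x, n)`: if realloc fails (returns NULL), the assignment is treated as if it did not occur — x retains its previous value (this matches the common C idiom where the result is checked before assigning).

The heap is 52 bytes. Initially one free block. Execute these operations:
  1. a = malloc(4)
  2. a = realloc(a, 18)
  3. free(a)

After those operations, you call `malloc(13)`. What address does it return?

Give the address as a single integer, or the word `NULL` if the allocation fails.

Answer: 0

Derivation:
Op 1: a = malloc(4) -> a = 0; heap: [0-3 ALLOC][4-51 FREE]
Op 2: a = realloc(a, 18) -> a = 0; heap: [0-17 ALLOC][18-51 FREE]
Op 3: free(a) -> (freed a); heap: [0-51 FREE]
malloc(13): first-fit scan over [0-51 FREE] -> 0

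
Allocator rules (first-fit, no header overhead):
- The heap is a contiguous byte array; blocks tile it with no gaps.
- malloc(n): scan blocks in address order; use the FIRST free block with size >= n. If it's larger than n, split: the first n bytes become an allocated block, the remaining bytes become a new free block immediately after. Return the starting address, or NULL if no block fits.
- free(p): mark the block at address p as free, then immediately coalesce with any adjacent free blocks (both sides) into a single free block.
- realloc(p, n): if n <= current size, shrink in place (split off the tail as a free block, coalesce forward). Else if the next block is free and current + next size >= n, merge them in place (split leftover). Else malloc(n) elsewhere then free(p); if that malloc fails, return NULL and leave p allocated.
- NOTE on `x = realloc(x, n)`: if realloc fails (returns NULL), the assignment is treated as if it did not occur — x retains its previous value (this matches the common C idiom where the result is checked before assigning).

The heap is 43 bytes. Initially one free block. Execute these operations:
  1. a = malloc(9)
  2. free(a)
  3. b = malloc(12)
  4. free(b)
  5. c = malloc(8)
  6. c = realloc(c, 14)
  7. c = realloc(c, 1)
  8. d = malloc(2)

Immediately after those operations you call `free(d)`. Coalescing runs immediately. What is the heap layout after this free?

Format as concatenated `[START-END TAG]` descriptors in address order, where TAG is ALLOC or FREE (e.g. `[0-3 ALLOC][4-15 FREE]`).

Op 1: a = malloc(9) -> a = 0; heap: [0-8 ALLOC][9-42 FREE]
Op 2: free(a) -> (freed a); heap: [0-42 FREE]
Op 3: b = malloc(12) -> b = 0; heap: [0-11 ALLOC][12-42 FREE]
Op 4: free(b) -> (freed b); heap: [0-42 FREE]
Op 5: c = malloc(8) -> c = 0; heap: [0-7 ALLOC][8-42 FREE]
Op 6: c = realloc(c, 14) -> c = 0; heap: [0-13 ALLOC][14-42 FREE]
Op 7: c = realloc(c, 1) -> c = 0; heap: [0-0 ALLOC][1-42 FREE]
Op 8: d = malloc(2) -> d = 1; heap: [0-0 ALLOC][1-2 ALLOC][3-42 FREE]
free(d): d = 1 -> block [1-2 ALLOC]; mark free, coalesce with adjacent free neighbors -> [0-0 ALLOC][1-42 FREE]

Answer: [0-0 ALLOC][1-42 FREE]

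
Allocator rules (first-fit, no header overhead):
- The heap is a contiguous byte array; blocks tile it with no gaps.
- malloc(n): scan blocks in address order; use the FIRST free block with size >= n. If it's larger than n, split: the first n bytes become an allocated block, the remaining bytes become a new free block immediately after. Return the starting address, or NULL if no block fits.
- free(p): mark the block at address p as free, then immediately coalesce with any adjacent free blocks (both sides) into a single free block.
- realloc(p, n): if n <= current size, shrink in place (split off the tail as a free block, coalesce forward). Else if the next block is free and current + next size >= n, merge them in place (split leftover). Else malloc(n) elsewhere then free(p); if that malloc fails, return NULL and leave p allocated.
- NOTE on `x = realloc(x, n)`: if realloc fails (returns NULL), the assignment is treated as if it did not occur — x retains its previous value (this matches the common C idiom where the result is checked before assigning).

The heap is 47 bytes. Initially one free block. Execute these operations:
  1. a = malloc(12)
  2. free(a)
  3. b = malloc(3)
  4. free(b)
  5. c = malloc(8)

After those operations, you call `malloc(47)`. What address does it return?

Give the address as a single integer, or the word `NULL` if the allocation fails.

Op 1: a = malloc(12) -> a = 0; heap: [0-11 ALLOC][12-46 FREE]
Op 2: free(a) -> (freed a); heap: [0-46 FREE]
Op 3: b = malloc(3) -> b = 0; heap: [0-2 ALLOC][3-46 FREE]
Op 4: free(b) -> (freed b); heap: [0-46 FREE]
Op 5: c = malloc(8) -> c = 0; heap: [0-7 ALLOC][8-46 FREE]
malloc(47): first-fit scan over [0-7 ALLOC][8-46 FREE] -> NULL

Answer: NULL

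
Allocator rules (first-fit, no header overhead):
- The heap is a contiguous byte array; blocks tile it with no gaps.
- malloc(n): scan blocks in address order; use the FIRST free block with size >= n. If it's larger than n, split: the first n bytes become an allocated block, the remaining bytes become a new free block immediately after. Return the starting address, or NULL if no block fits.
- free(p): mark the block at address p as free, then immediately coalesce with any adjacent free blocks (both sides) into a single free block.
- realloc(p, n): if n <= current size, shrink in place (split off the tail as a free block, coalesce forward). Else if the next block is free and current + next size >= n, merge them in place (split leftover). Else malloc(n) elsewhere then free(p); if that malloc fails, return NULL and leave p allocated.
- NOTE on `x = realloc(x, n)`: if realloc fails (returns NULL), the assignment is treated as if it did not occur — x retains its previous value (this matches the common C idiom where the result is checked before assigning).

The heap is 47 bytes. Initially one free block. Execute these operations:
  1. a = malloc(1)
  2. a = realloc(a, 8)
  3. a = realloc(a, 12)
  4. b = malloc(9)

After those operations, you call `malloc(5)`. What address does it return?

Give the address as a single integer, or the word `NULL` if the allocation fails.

Op 1: a = malloc(1) -> a = 0; heap: [0-0 ALLOC][1-46 FREE]
Op 2: a = realloc(a, 8) -> a = 0; heap: [0-7 ALLOC][8-46 FREE]
Op 3: a = realloc(a, 12) -> a = 0; heap: [0-11 ALLOC][12-46 FREE]
Op 4: b = malloc(9) -> b = 12; heap: [0-11 ALLOC][12-20 ALLOC][21-46 FREE]
malloc(5): first-fit scan over [0-11 ALLOC][12-20 ALLOC][21-46 FREE] -> 21

Answer: 21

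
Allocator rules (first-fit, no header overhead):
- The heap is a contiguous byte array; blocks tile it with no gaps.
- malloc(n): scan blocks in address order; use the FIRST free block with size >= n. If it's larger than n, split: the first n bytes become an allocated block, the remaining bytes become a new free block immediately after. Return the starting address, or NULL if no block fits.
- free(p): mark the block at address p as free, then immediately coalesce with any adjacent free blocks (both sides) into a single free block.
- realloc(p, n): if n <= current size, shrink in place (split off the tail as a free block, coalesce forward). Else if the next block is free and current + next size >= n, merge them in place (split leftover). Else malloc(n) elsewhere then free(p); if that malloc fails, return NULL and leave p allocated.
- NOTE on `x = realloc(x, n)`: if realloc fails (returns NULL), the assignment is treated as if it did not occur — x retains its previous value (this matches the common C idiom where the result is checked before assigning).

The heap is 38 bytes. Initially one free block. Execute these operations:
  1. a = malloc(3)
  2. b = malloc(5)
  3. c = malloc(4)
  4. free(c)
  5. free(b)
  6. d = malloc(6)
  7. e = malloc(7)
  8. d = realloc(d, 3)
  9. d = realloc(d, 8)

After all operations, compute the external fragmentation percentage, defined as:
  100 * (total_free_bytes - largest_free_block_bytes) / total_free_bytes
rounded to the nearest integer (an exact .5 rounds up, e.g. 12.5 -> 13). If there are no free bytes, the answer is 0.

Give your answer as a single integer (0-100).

Answer: 30

Derivation:
Op 1: a = malloc(3) -> a = 0; heap: [0-2 ALLOC][3-37 FREE]
Op 2: b = malloc(5) -> b = 3; heap: [0-2 ALLOC][3-7 ALLOC][8-37 FREE]
Op 3: c = malloc(4) -> c = 8; heap: [0-2 ALLOC][3-7 ALLOC][8-11 ALLOC][12-37 FREE]
Op 4: free(c) -> (freed c); heap: [0-2 ALLOC][3-7 ALLOC][8-37 FREE]
Op 5: free(b) -> (freed b); heap: [0-2 ALLOC][3-37 FREE]
Op 6: d = malloc(6) -> d = 3; heap: [0-2 ALLOC][3-8 ALLOC][9-37 FREE]
Op 7: e = malloc(7) -> e = 9; heap: [0-2 ALLOC][3-8 ALLOC][9-15 ALLOC][16-37 FREE]
Op 8: d = realloc(d, 3) -> d = 3; heap: [0-2 ALLOC][3-5 ALLOC][6-8 FREE][9-15 ALLOC][16-37 FREE]
Op 9: d = realloc(d, 8) -> d = 16; heap: [0-2 ALLOC][3-8 FREE][9-15 ALLOC][16-23 ALLOC][24-37 FREE]
Free blocks: [6 14] total_free=20 largest=14 -> 100*(20-14)/20 = 600/20 = 30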